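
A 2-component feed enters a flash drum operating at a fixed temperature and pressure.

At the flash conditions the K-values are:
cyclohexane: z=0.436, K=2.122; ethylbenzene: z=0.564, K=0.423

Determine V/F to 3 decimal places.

Rachford–Rice: g(V/F) = Σ zᵢ(Kᵢ−1)/(1+V/F(Kᵢ−1)) = 0.
Feasibility: ΣzᵢKᵢ = 1.164, Σzᵢ/Kᵢ = 1.539 — both > 1, two phases present.
Binary case is linear: z₁(K₁−1)(1+V/F(K₂−1)) + z₂(K₂−1)(1+V/F(K₁−1)) = 0
⇒ V/F = [z₁(K₁−1)+z₂(K₂−1)] / [−(K₁−1)(K₂−1)] = 0.1638/0.6474 = 0.253

V/F = 0.253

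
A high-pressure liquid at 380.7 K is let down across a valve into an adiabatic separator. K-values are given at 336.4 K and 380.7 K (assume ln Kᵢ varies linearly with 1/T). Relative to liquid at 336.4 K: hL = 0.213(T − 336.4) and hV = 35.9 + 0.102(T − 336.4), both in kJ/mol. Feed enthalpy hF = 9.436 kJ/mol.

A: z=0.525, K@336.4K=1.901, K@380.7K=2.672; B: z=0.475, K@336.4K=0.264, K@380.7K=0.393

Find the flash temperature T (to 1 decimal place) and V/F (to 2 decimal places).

T = 341.0 K, V/F = 0.24

Adiabatic flash: solve Rachford–Rice at each trial T, then check hF = ψ·hV(T) + (1−ψ)·hL(T).
  T = 336.4 K: K = (1.901, 0.264), RR gives ψ = 0.186, H_out = 6.682 kJ/mol
  T = 380.7 K: K = (2.672, 0.393), RR gives ψ = 0.581, H_out = 27.431 kJ/mol
  T = 358.5 K: K = (2.277, 0.326), RR gives ψ = 0.407, H_out = 18.314 kJ/mol
  T = 347.4 K: K = (2.086, 0.294), RR gives ψ = 0.306, H_out = 12.963 kJ/mol
  T = 341.9 K: K = (1.993, 0.279), RR gives ψ = 0.250, H_out = 9.978 kJ/mol
  T = 339.1 K: K = (1.946, 0.271), RR gives ψ = 0.218, H_out = 8.344 kJ/mol
  T = 340.5 K: K = (1.969, 0.275), RR gives ψ = 0.234, H_out = 9.172 kJ/mol
Linear interpolation between T = 340.5 (H_out = 9.172) and T = 341.9 (H_out = 9.978) on hF = 9.436 gives T ≈ 341.0 K, at which ψ = 0.24.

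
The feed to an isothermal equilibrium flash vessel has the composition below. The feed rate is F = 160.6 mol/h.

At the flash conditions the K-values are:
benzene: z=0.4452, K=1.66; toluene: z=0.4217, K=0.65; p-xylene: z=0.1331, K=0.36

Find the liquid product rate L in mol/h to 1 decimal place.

L = 126.7 mol/h

Rachford–Rice: g(V/F) = Σ zᵢ(Kᵢ−1)/(1+V/F(Kᵢ−1)) = 0.
Feasibility: ΣzᵢKᵢ = 1.0611, Σzᵢ/Kᵢ = 1.2867 — both > 1, two phases present.
Newton iteration, V/F⁰ = 0.5:
  V/F = 0.5000: g = -0.08325, g' = -0.3034 → V/F = 0.2256
  V/F = 0.2256: g = -0.00407, g' = -0.2823 → V/F = 0.2112
Converged at V/F = 0.2112.
Then V = V/F·F = 0.2112·160.6 = 33.9 mol/h and L = F − V = 126.7 mol/h.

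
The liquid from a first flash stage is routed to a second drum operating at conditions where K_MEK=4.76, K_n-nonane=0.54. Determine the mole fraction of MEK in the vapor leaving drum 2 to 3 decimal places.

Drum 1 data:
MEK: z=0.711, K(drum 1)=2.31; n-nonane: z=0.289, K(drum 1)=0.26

y_MEK (drum 2) = 0.519

Drum 1:
Rachford–Rice: g(ψ₁) = Σ zᵢ(Kᵢ−1)/(1+ψ₁(Kᵢ−1)) = 0.
g(0) = ΣzᵢKᵢ − 1 = 0.718 and g(1) = 1 − Σzᵢ/Kᵢ = -0.419, so a root lies in (0, 1).
Newton–Raphson from ψ₁ = 0.42:
  ψ₁ = 0.420: g = 0.2905, g' = -0.841 → ψ₁ = 0.765
  ψ₁ = 0.765: g = -0.0282, g' = -1.146 → ψ₁ = 0.741
  ψ₁ = 0.741: g = -0.0007, g' = -1.090 → ψ₁ = 0.740
Converged at ψ₁ = 0.740.
Drum-1 compositions:
  MEK: x = 0.361, y = 0.834
  n-nonane: x = 0.639, y = 0.166
Drum-2 feed = drum-1 liquid: z₂ = (0.3610, 0.6390).
Drum 2:
Binary case is linear: z₁(K₁−1)(1+ψ₂(K₂−1)) + z₂(K₂−1)(1+ψ₂(K₁−1)) = 0
⇒ ψ₂ = [z₁(K₁−1)+z₂(K₂−1)] / [−(K₁−1)(K₂−1)] = 1.0633/1.7296 = 0.615
  MEK: x = 0.109, y = 0.519
  n-nonane: x = 0.891, y = 0.481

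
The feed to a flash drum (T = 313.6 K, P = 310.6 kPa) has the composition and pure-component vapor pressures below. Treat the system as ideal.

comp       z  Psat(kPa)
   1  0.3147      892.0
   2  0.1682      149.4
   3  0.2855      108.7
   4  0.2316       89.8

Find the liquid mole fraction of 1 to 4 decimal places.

x_1 = 0.2545

Raoult's law: Kᵢ = Pᵢˢᵃᵗ/P = Pᵢˢᵃᵗ/310.6.
  K_1 = 892.0/310.6 = 2.871861, K_2 = 149.4/310.6 = 0.481005, K_3 = 108.7/310.6 = 0.349968, K_4 = 89.8/310.6 = 0.289118
Rachford–Rice: g(ψ) = Σ zᵢ(Kᵢ−1)/(1+ψ(Kᵢ−1)) = 0.
Check two-phase: ΣzᵢKᵢ = 1.1516 > 1 and Σzᵢ/Kᵢ = 2.0761 > 1, so g(0) = 0.1516 > 0 and g(1) = -1.0761 < 0.
Iterate (Newton) starting at ψ = 0.36:
  ψ = 0.3600: g = -0.21898, g' = -0.8791 → ψ = 0.1109
  ψ = 0.1109: g = 0.01645, g' = -1.0852 → ψ = 0.1261
  ψ = 0.1261: g = 0.00021, g' = -1.0580 → ψ = 0.1263
Converged at ψ = 0.1263.
Compositions from xᵢ = zᵢ/(1+ψ(Kᵢ−1)), yᵢ = Kᵢxᵢ:
  1: x = 0.2545, y = 0.7310
  2: x = 0.1800, y = 0.0866
  3: x = 0.3110, y = 0.1088
  4: x = 0.2544, y = 0.0736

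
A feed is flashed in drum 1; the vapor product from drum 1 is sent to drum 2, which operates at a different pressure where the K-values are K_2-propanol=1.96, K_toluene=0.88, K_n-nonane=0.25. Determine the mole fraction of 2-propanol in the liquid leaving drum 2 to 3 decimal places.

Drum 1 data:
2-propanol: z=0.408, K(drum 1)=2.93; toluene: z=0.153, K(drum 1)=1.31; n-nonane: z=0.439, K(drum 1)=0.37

Drum 1:
Newton iteration, ψ₁⁰ = 0.5:
  ψ₁ = 0.500: g = 0.0380, g' = -0.776 → ψ₁ = 0.549
Converged at ψ₁ = 0.549.
Drum-1 compositions:
  2-propanol: x = 0.198, y = 0.580
  toluene: x = 0.131, y = 0.171
  n-nonane: x = 0.671, y = 0.248
Drum-2 feed = drum-1 vapor: z₂ = (0.5804, 0.1713, 0.2483).
Drum 2:
Iterate (Newton) starting at ψ₂ = 0.6:
  ψ₂ = 0.600: g = -0.0072, g' = -0.680 → ψ₂ = 0.589
Converged at ψ₂ = 0.589.
  2-propanol: x = 0.371, y = 0.727
  toluene: x = 0.184, y = 0.162
  n-nonane: x = 0.445, y = 0.111

x_2-propanol (drum 2) = 0.371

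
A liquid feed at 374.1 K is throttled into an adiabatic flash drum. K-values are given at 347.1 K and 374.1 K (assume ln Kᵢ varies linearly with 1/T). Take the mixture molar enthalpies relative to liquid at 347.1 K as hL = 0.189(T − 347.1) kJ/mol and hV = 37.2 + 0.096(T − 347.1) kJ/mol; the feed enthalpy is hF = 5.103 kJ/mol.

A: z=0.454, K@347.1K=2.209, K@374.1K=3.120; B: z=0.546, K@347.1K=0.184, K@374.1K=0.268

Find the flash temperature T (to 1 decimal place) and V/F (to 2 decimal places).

Adiabatic flash: solve Rachford–Rice at each trial T, then check hF = ψ·hV(T) + (1−ψ)·hL(T).
  T = 347.1 K: K = (2.209, 0.184), RR gives ψ = 0.105, H_out = 3.897 kJ/mol
  T = 374.1 K: K = (3.120, 0.268), RR gives ψ = 0.363, H_out = 17.684 kJ/mol
  T = 360.6 K: K = (2.642, 0.224), RR gives ψ = 0.252, H_out = 11.621 kJ/mol
  T = 353.9 K: K = (2.422, 0.203), RR gives ψ = 0.186, H_out = 8.081 kJ/mol
  T = 350.5 K: K = (2.314, 0.194), RR gives ψ = 0.147, H_out = 6.080 kJ/mol
  T = 348.8 K: K = (2.261, 0.189), RR gives ψ = 0.127, H_out = 5.013 kJ/mol
Linear interpolation between T = 348.8 (H_out = 5.013) and T = 350.5 (H_out = 6.080) on hF = 5.103 gives T ≈ 348.9 K, at which ψ = 0.13.

T = 348.9 K, V/F = 0.13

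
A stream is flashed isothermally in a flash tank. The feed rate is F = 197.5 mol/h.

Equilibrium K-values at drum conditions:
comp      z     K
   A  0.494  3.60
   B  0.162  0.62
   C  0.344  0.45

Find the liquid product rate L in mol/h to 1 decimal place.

L = 42.0 mol/h

Rachford–Rice: g(V/F) = Σ zᵢ(Kᵢ−1)/(1+V/F(Kᵢ−1)) = 0.
g(0) = ΣzᵢKᵢ − 1 = 1.034 and g(1) = 1 − Σzᵢ/Kᵢ = -0.163, so a root lies in (0, 1).
Iterate (Newton) starting at V/F = 0.5:
  V/F = 0.500: g = 0.2215, g' = -0.865 → V/F = 0.756
  V/F = 0.756: g = 0.0228, g' = -0.731 → V/F = 0.787
Converged at V/F = 0.787.
Then V = V/F·F = 0.7873·197.5 = 155.5 mol/h and L = F − V = 42.0 mol/h.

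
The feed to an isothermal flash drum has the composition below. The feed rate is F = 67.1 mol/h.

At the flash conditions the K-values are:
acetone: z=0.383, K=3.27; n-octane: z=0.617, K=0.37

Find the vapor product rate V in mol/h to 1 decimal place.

V = 22.6 mol/h

Material balance + equilibrium reduce to Σ zᵢ(Kᵢ−1)/(1+V/F(Kᵢ−1)) = 0.
Check two-phase: ΣzᵢKᵢ = 1.481 > 1 and Σzᵢ/Kᵢ = 1.785 > 1, so g(0) = 0.481 > 0 and g(1) = -0.785 < 0.
Binary case is linear: z₁(K₁−1)(1+V/F(K₂−1)) + z₂(K₂−1)(1+V/F(K₁−1)) = 0
⇒ V/F = [z₁(K₁−1)+z₂(K₂−1)] / [−(K₁−1)(K₂−1)] = 0.4807/1.4301 = 0.336
Then V = V/F·F = 0.3361·67.1 = 22.6 mol/h and L = F − V = 44.5 mol/h.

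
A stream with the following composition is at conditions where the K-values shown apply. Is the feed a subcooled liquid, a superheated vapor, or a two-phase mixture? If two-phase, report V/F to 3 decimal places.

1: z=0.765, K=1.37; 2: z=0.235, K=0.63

superheated vapor

ΣzᵢKᵢ = 1.196; Σzᵢ/Kᵢ = 0.931.
Since Σzᵢ/Kᵢ < 1 the mixture is above its dew point — single vapor phase.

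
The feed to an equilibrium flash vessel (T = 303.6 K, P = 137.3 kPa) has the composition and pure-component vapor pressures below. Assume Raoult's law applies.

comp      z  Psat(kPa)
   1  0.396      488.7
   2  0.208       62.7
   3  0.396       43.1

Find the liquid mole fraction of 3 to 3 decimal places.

Raoult's law: Kᵢ = Pᵢˢᵃᵗ/P = Pᵢˢᵃᵗ/137.3.
  K_1 = 488.7/137.3 = 3.55936, K_2 = 62.7/137.3 = 0.45666, K_3 = 43.1/137.3 = 0.31391
Material balance + equilibrium reduce to Σ zᵢ(Kᵢ−1)/(1+V/F(Kᵢ−1)) = 0.
Check two-phase: ΣzᵢKᵢ = 1.629 > 1 and Σzᵢ/Kᵢ = 1.828 > 1, so g(0) = 0.629 > 0 and g(1) = -0.828 < 0.
Iterate (Newton) starting at V/F = 0.5:
  V/F = 0.500: g = -0.1241, g' = -1.047 → V/F = 0.381
  V/F = 0.381: g = 0.0023, g' = -1.104 → V/F = 0.384
Converged at V/F = 0.384.
Compositions from xᵢ = zᵢ/(1+V/F(Kᵢ−1)), yᵢ = Kᵢxᵢ:
  1: x = 0.200, y = 0.711
  2: x = 0.263, y = 0.120
  3: x = 0.537, y = 0.169

x_3 = 0.537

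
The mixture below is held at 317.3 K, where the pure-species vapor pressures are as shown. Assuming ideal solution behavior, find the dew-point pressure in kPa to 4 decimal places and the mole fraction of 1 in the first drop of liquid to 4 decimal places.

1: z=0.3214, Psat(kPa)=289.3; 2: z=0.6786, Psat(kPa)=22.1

At the dew point ψ → 1, so Σzᵢ/Kᵢ = 1 with Kᵢ = Pᵢˢᵃᵗ/P ⇒ 1/P = Σzᵢ/Pᵢˢᵃᵗ.
1/P = 0.3214/289.3 + 0.6786/22.1 = 0.0318168 ⇒ P = 31.4299 kPa
xᵢ = zᵢP/Pᵢˢᵃᵗ ⇒ x_1 = 0.3214·31.4299/289.3 = 0.0349

Pdew = 31.4299 kPa, x_1 = 0.0349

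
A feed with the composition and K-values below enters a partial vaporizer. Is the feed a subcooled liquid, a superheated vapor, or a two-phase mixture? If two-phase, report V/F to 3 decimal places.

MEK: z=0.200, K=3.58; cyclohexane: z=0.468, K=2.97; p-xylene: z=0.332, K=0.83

ΣzᵢKᵢ = 2.382; Σzᵢ/Kᵢ = 0.613.
Since Σzᵢ/Kᵢ < 1 the mixture is above its dew point — single vapor phase.

superheated vapor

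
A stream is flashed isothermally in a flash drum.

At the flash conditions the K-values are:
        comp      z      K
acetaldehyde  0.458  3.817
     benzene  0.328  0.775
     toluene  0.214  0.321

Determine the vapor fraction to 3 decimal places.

Material balance + equilibrium reduce to Σ zᵢ(Kᵢ−1)/(1+ψ(Kᵢ−1)) = 0.
g(0) = ΣzᵢKᵢ − 1 = 1.071 and g(1) = 1 − Σzᵢ/Kᵢ = -0.210, so a root lies in (0, 1).
Newton–Raphson from ψ = 0.49:
  ψ = 0.490: g = 0.2413, g' = -0.884 → ψ = 0.763
  ψ = 0.763: g = 0.0191, g' = -0.815 → ψ = 0.786
Converged at ψ = 0.786.

ψ = 0.786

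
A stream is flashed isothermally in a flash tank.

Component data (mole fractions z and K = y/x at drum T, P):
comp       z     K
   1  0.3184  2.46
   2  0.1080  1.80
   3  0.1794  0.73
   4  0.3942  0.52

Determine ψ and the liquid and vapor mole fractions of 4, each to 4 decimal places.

Let ψ = V/F and solve Σ zᵢ(Kᵢ−1)/(1+ψ(Kᵢ−1)) = 0.
Check two-phase: ΣzᵢKᵢ = 1.3136 > 1 and Σzᵢ/Kᵢ = 1.1933 > 1, so g(0) = 0.3136 > 0 and g(1) = -0.1933 < 0.
Iterate (Newton) starting at ψ = 0.31:
  ψ = 0.3100: g = 0.11410, g' = -0.5070 → ψ = 0.5351
  ψ = 0.5351: g = 0.01026, g' = -0.4301 → ψ = 0.5589
  ψ = 0.5589: g = 0.00004, g' = -0.4266 → ψ = 0.5590
Converged at ψ = 0.5590.
Compositions from xᵢ = zᵢ/(1+ψ(Kᵢ−1)), yᵢ = Kᵢxᵢ:
  1: x = 0.1753, y = 0.4313
  2: x = 0.0746, y = 0.1343
  3: x = 0.2113, y = 0.1542
  4: x = 0.5388, y = 0.2802

ψ = 0.5590, x_4 = 0.5388, y_4 = 0.2802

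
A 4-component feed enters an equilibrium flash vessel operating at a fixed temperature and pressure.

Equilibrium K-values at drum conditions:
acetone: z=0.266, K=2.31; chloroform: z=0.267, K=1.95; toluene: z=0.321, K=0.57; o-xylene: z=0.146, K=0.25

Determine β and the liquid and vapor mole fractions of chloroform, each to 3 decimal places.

β = 0.553, x_chloroform = 0.175, y_chloroform = 0.341

Newton–Raphson from β = 0.63:
  β = 0.630: g = -0.0473, g' = -0.638 → β = 0.556
  β = 0.556: g = -0.0015, g' = -0.600 → β = 0.553
Converged at β = 0.553.
Compositions from xᵢ = zᵢ/(1+β(Kᵢ−1)), yᵢ = Kᵢxᵢ:
  acetone: x = 0.154, y = 0.356
  chloroform: x = 0.175, y = 0.341
  toluene: x = 0.421, y = 0.240
  o-xylene: x = 0.250, y = 0.062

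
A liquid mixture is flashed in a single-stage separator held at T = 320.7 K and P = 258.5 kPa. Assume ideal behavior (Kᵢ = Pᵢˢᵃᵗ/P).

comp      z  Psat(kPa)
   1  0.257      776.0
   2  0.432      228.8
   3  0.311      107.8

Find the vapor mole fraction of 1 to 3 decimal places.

y_1 = 0.431

Raoult's law: Kᵢ = Pᵢˢᵃᵗ/P = Pᵢˢᵃᵗ/258.5.
  K_1 = 776.0/258.5 = 3.00193, K_2 = 228.8/258.5 = 0.88511, K_3 = 107.8/258.5 = 0.41702
Rachford–Rice: g(ψ) = Σ zᵢ(Kᵢ−1)/(1+ψ(Kᵢ−1)) = 0.
Check two-phase: ΣzᵢKᵢ = 1.284 > 1 and Σzᵢ/Kᵢ = 1.319 > 1, so g(0) = 0.284 > 0 and g(1) = -0.319 < 0.
Newton–Raphson from ψ = 0.5:
  ψ = 0.500: g = -0.0514, g' = -0.474 → ψ = 0.392
  ψ = 0.392: g = 0.0015, g' = -0.507 → ψ = 0.395
Converged at ψ = 0.395.
Compositions from xᵢ = zᵢ/(1+ψ(Kᵢ−1)), yᵢ = Kᵢxᵢ:
  1: x = 0.144, y = 0.431
  2: x = 0.453, y = 0.401
  3: x = 0.404, y = 0.168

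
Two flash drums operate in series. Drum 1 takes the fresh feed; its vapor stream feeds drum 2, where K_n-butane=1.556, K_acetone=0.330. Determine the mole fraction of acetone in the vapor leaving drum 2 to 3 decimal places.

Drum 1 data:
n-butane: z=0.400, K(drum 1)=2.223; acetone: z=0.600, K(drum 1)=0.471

Drum 1:
Rachford–Rice: g(ψ₁) = Σ zᵢ(Kᵢ−1)/(1+ψ₁(Kᵢ−1)) = 0.
Check two-phase: ΣzᵢKᵢ = 1.172 > 1 and Σzᵢ/Kᵢ = 1.454 > 1, so g(0) = 0.172 > 0 and g(1) = -0.454 < 0.
Iterate (Newton) starting at ψ₁ = 0.5:
  ψ₁ = 0.500: g = -0.1280, g' = -0.541 → ψ₁ = 0.263
  ψ₁ = 0.263: g = 0.0013, g' = -0.569 → ψ₁ = 0.266
Converged at ψ₁ = 0.266.
Drum-1 compositions:
  n-butane: x = 0.302, y = 0.671
  acetone: x = 0.698, y = 0.329
Drum-2 feed = drum-1 vapor: z₂ = (0.6712, 0.3288).
Drum 2:
Let ψ₂ = V/F and solve Σ zᵢ(Kᵢ−1)/(1+ψ₂(Kᵢ−1)) = 0.
g(0) = ΣzᵢKᵢ − 1 = 0.153 and g(1) = 1 − Σzᵢ/Kᵢ = -0.428, so a root lies in (0, 1).
Binary case is linear: z₁(K₁−1)(1+ψ₂(K₂−1)) + z₂(K₂−1)(1+ψ₂(K₁−1)) = 0
⇒ ψ₂ = [z₁(K₁−1)+z₂(K₂−1)] / [−(K₁−1)(K₂−1)] = 0.1529/0.3725 = 0.410
  n-butane: x = 0.546, y = 0.850
  acetone: x = 0.454, y = 0.150

y_acetone (drum 2) = 0.150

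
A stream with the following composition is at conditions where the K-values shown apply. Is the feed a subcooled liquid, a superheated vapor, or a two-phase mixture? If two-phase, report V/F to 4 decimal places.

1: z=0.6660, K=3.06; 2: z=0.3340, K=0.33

ΣzᵢKᵢ = 2.1482; Σzᵢ/Kᵢ = 1.2298.
Both exceed 1, so a two-phase solution exists.
Newton iteration, ψ⁰ = 0.5:
  ψ = 0.5000: g = 0.33933, g' = -1.0249 → ψ = 0.8311
  ψ = 0.8311: g = 0.00092, g' = -1.1477 → ψ = 0.8319
Converged at ψ = 0.8319.

two-phase, V/F = 0.8319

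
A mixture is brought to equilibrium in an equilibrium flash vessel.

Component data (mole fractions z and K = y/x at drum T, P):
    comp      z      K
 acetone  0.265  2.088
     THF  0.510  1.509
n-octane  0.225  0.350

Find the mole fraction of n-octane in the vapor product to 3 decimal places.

y_n-octane = 0.178

Newton iteration, V/F⁰ = 0.48:
  V/F = 0.480: g = 0.1855, g' = -0.422 → V/F = 0.920
  V/F = 0.920: g = -0.0429, g' = -0.728 → V/F = 0.861
  V/F = 0.861: g = -0.0028, g' = -0.638 → V/F = 0.857
Converged at V/F = 0.857.
Compositions from xᵢ = zᵢ/(1+V/F(Kᵢ−1)), yᵢ = Kᵢxᵢ:
  acetone: x = 0.137, y = 0.286
  THF: x = 0.355, y = 0.536
  n-octane: x = 0.508, y = 0.178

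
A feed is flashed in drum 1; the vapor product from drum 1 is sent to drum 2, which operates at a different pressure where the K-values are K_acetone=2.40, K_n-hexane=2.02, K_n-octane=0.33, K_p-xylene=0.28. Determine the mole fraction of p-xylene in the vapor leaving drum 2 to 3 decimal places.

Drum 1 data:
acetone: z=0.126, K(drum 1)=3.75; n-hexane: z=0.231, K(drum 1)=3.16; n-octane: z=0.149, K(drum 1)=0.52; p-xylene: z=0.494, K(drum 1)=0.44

y_p-xylene (drum 2) = 0.130

Drum 1:
Newton–Raphson from ψ₁ = 0.5:
  ψ₁ = 0.500: g = -0.0925, g' = -0.776 → ψ₁ = 0.381
  ψ₁ = 0.381: g = 0.0039, g' = -0.854 → ψ₁ = 0.385
Converged at ψ₁ = 0.385.
Drum-1 compositions:
  acetone: x = 0.061, y = 0.229
  n-hexane: x = 0.126, y = 0.398
  n-octane: x = 0.183, y = 0.095
  p-xylene: x = 0.630, y = 0.277
Drum-2 feed = drum-1 vapor: z₂ = (0.2294, 0.3984, 0.0951, 0.2772).
Drum 2:
Rachford–Rice: g(ψ₂) = Σ zᵢ(Kᵢ−1)/(1+ψ₂(Kᵢ−1)) = 0.
Check two-phase: ΣzᵢKᵢ = 1.464 > 1 and Σzᵢ/Kᵢ = 1.571 > 1, so g(0) = 0.464 > 0 and g(1) = -0.571 < 0.
Newton–Raphson from ψ₂ = 0.45:
  ψ₂ = 0.450: g = 0.0891, g' = -0.766 → ψ₂ = 0.566
  ψ₂ = 0.566: g = -0.0030, g' = -0.827 → ψ₂ = 0.563
Converged at ψ₂ = 0.563.
  acetone: x = 0.128, y = 0.308
  n-hexane: x = 0.253, y = 0.511
  n-octane: x = 0.153, y = 0.050
  p-xylene: x = 0.466, y = 0.130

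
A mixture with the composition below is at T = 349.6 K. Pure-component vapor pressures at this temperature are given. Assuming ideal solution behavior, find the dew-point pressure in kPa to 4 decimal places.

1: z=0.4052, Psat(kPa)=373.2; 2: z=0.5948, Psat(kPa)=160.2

At the dew point ψ → 1, so Σzᵢ/Kᵢ = 1 with Kᵢ = Pᵢˢᵃᵗ/P ⇒ 1/P = Σzᵢ/Pᵢˢᵃᵗ.
1/P = 0.4052/373.2 + 0.5948/160.2 = 0.0047986 ⇒ P = 208.3939 kPa

Pdew = 208.3939 kPa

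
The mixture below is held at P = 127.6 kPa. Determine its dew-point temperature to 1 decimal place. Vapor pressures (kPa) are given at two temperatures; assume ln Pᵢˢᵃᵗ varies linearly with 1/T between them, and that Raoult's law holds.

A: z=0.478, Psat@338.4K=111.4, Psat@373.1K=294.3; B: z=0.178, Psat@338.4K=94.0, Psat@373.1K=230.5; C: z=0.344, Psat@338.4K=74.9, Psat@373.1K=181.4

Dew-point temperature: Σzᵢ·P/Pᵢˢᵃᵗ(T) = 1. Interpolate ln Pᵢˢᵃᵗ = aᵢ + bᵢ/T.
  T = 338.4 K: ΣzᵢP/Pᵢˢᵃᵗ = 1.3752
  T = 373.1 K: ΣzᵢP/Pᵢˢᵃᵗ = 0.5478
  T = 355.8 K: ΣzᵢP/Pᵢˢᵃᵗ = 0.8473
  T = 347.1 K: ΣzᵢP/Pᵢˢᵃᵗ = 1.0729
  T = 351.5 K: ΣzᵢP/Pᵢˢᵃᵗ = 0.9508
  T = 349.3 K: ΣzᵢP/Pᵢˢᵃᵗ = 1.0096
  T = 350.4 K: ΣzᵢP/Pᵢˢᵃᵗ = 0.9796
  T = 349.9 K: ΣzᵢP/Pᵢˢᵃᵗ = 0.9931
Interpolating between 349.3 K and 349.9 K gives T ≈ 349.6 K.

T = 349.6 K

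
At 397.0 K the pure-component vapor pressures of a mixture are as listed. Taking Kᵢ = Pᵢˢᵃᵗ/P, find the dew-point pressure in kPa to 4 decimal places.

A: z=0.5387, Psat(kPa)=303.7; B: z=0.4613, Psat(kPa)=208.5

Pdew = 250.8617 kPa

At the dew point ψ → 1, so Σzᵢ/Kᵢ = 1 with Kᵢ = Pᵢˢᵃᵗ/P ⇒ 1/P = Σzᵢ/Pᵢˢᵃᵗ.
1/P = 0.5387/303.7 + 0.4613/208.5 = 0.0039863 ⇒ P = 250.8617 kPa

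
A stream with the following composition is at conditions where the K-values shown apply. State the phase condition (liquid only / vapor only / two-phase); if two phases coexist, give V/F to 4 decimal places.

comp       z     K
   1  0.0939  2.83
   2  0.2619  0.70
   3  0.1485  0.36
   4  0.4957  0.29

liquid only

ΣzᵢKᵢ = 0.6463; Σzᵢ/Kᵢ = 2.5291.
Since ΣzᵢKᵢ < 1 the mixture is below its bubble point — single liquid phase.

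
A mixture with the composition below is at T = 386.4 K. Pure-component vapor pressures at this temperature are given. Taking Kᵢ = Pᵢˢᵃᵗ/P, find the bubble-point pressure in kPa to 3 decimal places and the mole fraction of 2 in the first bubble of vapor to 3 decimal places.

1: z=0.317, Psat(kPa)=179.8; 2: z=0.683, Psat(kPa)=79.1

Pbub = 111.022 kPa, y_2 = 0.487

At the bubble point ψ → 0, so ΣzᵢKᵢ = 1 with Kᵢ = Pᵢˢᵃᵗ/P ⇒ P = ΣzᵢPᵢˢᵃᵗ.
P = 0.317·179.8 + 0.683·79.1 = 111.022 kPa
yᵢ = zᵢPᵢˢᵃᵗ/P ⇒ y_2 = 0.683·79.1/111.022 = 0.487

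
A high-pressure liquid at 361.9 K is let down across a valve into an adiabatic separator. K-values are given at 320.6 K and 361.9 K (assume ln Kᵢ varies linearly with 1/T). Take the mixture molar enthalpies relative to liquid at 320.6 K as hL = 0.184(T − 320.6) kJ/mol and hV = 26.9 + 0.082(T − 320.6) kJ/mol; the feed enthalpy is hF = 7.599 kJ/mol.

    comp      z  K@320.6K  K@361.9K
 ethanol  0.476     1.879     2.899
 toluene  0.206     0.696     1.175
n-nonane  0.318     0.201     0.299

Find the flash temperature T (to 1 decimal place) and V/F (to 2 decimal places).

Adiabatic flash: solve Rachford–Rice at each trial T, then check hF = ψ·hV(T) + (1−ψ)·hL(T).
  T = 320.6 K: K = (1.879, 0.696, 0.201), RR gives ψ = 0.177, H_out = 4.759 kJ/mol
  T = 361.9 K: K = (2.899, 1.175, 0.299), RR gives ψ = 0.681, H_out = 23.045 kJ/mol
  T = 341.2 K: K = (2.364, 0.918, 0.248), RR gives ψ = 0.481, H_out = 15.711 kJ/mol
  T = 330.9 K: K = (2.115, 0.803, 0.224), RR gives ψ = 0.349, H_out = 10.917 kJ/mol
  T = 325.8 K: K = (1.996, 0.749, 0.212), RR gives ψ = 0.270, H_out = 8.086 kJ/mol
  T = 323.2 K: K = (1.937, 0.722, 0.207), RR gives ψ = 0.226, H_out = 6.486 kJ/mol
  T = 324.5 K: K = (1.967, 0.735, 0.210), RR gives ψ = 0.248, H_out = 7.300 kJ/mol
Linear interpolation between T = 324.5 (H_out = 7.300) and T = 325.8 (H_out = 8.086) on hF = 7.599 gives T ≈ 325.0 K, at which ψ = 0.26.

T = 325.0 K, V/F = 0.26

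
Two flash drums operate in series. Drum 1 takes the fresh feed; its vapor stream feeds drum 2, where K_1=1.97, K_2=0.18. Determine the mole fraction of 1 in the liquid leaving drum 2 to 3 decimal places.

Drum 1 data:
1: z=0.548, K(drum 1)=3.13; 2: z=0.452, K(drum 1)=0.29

x_1 (drum 2) = 0.458

Drum 1:
Material balance + equilibrium reduce to Σ zᵢ(Kᵢ−1)/(1+ψ₁(Kᵢ−1)) = 0.
Check two-phase: ΣzᵢKᵢ = 1.846 > 1 and Σzᵢ/Kᵢ = 1.734 > 1, so g(0) = 0.846 > 0 and g(1) = -0.734 < 0.
Iterate (Newton) starting at ψ₁ = 0.65:
  ψ₁ = 0.650: g = -0.1064, g' = -1.223 → ψ₁ = 0.563
  ψ₁ = 0.563: g = -0.0038, g' = -1.146 → ψ₁ = 0.560
Converged at ψ₁ = 0.560.
Drum-1 compositions:
  1: x = 0.250, y = 0.782
  2: x = 0.750, y = 0.217
Drum-2 feed = drum-1 vapor: z₂ = (0.7825, 0.2175).
Drum 2:
Rachford–Rice: g(ψ₂) = Σ zᵢ(Kᵢ−1)/(1+ψ₂(Kᵢ−1)) = 0.
Check two-phase: ΣzᵢKᵢ = 1.581 > 1 and Σzᵢ/Kᵢ = 1.606 > 1, so g(0) = 0.581 > 0 and g(1) = -0.606 < 0.
Newton iteration, ψ₂⁰ = 0.57:
  ψ₂ = 0.570: g = 0.1539, g' = -0.821 → ψ₂ = 0.757
  ψ₂ = 0.757: g = -0.0332, g' = -1.264 → ψ₂ = 0.731
  ψ₂ = 0.731: g = -0.0013, g' = -1.164 → ψ₂ = 0.730
Converged at ψ₂ = 0.730.
  1: x = 0.458, y = 0.902
  2: x = 0.542, y = 0.098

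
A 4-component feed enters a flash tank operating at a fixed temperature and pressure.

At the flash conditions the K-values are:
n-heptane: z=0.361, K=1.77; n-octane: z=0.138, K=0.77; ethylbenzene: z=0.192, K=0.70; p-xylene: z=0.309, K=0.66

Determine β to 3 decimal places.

Let β = V/F and solve Σ zᵢ(Kᵢ−1)/(1+β(Kᵢ−1)) = 0.
Feasibility: ΣzᵢKᵢ = 1.084, Σzᵢ/Kᵢ = 1.126 — both > 1, two phases present.
Newton iteration, β⁰ = 0.5:
  β = 0.500: g = -0.0295, g' = -0.197 → β = 0.350
  β = 0.350: g = 0.0008, g' = -0.209 → β = 0.354
Converged at β = 0.354.

β = 0.354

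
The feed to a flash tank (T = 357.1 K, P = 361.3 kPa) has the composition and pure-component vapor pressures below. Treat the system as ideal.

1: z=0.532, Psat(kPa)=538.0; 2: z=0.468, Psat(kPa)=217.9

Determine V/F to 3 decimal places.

V/F = 0.383

Raoult's law: Kᵢ = Pᵢˢᵃᵗ/P = Pᵢˢᵃᵗ/361.3.
  K_1 = 538.0/361.3 = 1.48907, K_2 = 217.9/361.3 = 0.60310
Newton iteration, V/F⁰ = 0.7:
  V/F = 0.700: g = -0.0634, g' = -0.212 → V/F = 0.401
  V/F = 0.401: g = -0.0034, g' = -0.193 → V/F = 0.383
Converged at V/F = 0.383.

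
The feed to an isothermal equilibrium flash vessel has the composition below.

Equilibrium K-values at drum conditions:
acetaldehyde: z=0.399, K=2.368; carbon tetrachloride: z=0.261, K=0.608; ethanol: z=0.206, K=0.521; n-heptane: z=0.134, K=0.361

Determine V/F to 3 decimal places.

V/F = 0.390

Material balance + equilibrium reduce to Σ zᵢ(Kᵢ−1)/(1+V/F(Kᵢ−1)) = 0.
Feasibility: ΣzᵢKᵢ = 1.259, Σzᵢ/Kᵢ = 1.364 — both > 1, two phases present.
Newton–Raphson from V/F = 0.5:
  V/F = 0.500: g = -0.0587, g' = -0.525 → V/F = 0.388
  V/F = 0.388: g = 0.0007, g' = -0.542 → V/F = 0.390
Converged at V/F = 0.390.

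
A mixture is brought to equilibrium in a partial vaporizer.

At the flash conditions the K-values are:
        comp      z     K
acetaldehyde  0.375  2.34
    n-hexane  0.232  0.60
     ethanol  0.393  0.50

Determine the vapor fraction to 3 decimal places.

Let ψ = V/F and solve Σ zᵢ(Kᵢ−1)/(1+ψ(Kᵢ−1)) = 0.
Check two-phase: ΣzᵢKᵢ = 1.213 > 1 and Σzᵢ/Kᵢ = 1.333 > 1, so g(0) = 0.213 > 0 and g(1) = -0.333 < 0.
Newton iteration, ψ⁰ = 0.5:
  ψ = 0.500: g = -0.0771, g' = -0.474 → ψ = 0.337
  ψ = 0.337: g = 0.0024, g' = -0.511 → ψ = 0.342
Converged at ψ = 0.342.

ψ = 0.342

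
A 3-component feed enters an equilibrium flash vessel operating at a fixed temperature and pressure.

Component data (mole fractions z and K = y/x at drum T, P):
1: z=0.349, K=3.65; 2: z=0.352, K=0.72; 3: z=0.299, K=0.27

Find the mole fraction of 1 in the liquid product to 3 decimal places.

x_1 = 0.163

Let ψ = V/F and solve Σ zᵢ(Kᵢ−1)/(1+ψ(Kᵢ−1)) = 0.
Check two-phase: ΣzᵢKᵢ = 1.608 > 1 and Σzᵢ/Kᵢ = 1.692 > 1, so g(0) = 0.608 > 0 and g(1) = -0.692 < 0.
Newton–Raphson from ψ = 0.68:
  ψ = 0.680: g = -0.2251, g' = -0.983 → ψ = 0.451
  ψ = 0.451: g = -0.0168, g' = -0.899 → ψ = 0.432
Converged at ψ = 0.432.
Compositions from xᵢ = zᵢ/(1+ψ(Kᵢ−1)), yᵢ = Kᵢxᵢ:
  1: x = 0.163, y = 0.594
  2: x = 0.400, y = 0.288
  3: x = 0.437, y = 0.118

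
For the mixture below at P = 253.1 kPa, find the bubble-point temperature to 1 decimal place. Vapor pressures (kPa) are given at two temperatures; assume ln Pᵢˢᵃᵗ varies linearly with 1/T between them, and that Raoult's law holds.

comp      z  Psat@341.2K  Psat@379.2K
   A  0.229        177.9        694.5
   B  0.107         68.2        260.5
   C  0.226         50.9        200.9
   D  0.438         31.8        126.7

Bubble-point temperature: ΣzᵢPᵢˢᵃᵗ(T) = P. Interpolate ln Pᵢˢᵃᵗ = aᵢ + bᵢ/T.
  T = 341.2 K: ΣzᵢPᵢˢᵃᵗ = 73.47 kPa
  T = 379.2 K: ΣzᵢPᵢˢᵃᵗ = 287.81 kPa
  T = 360.2 K: ΣzᵢPᵢˢᵃᵗ = 150.74 kPa
  T = 369.7 K: ΣzᵢPᵢˢᵃᵗ = 210.03 kPa
  T = 374.4 K: ΣzᵢPᵢˢᵃᵗ = 245.95 kPa
  T = 376.8 K: ΣzᵢPᵢˢᵃᵗ = 266.19 kPa
  T = 375.6 K: ΣzᵢPᵢˢᵃᵗ = 255.90 kPa
Interpolating between 374.4 K and 375.6 K gives T ≈ 375.3 K.

T = 375.3 K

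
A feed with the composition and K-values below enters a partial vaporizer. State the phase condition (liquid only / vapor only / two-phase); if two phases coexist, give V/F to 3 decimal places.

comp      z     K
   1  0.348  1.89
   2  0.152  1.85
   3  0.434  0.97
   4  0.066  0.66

ΣzᵢKᵢ = 1.403; Σzᵢ/Kᵢ = 0.814.
Since Σzᵢ/Kᵢ < 1 the mixture is above its dew point — single vapor phase.

vapor only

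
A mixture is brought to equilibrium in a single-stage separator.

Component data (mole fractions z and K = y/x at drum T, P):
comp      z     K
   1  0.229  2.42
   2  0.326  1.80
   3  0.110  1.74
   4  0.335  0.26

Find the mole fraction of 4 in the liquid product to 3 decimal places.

x_4 = 0.568

Material balance + equilibrium reduce to Σ zᵢ(Kᵢ−1)/(1+V/F(Kᵢ−1)) = 0.
g(0) = ΣzᵢKᵢ − 1 = 0.419 and g(1) = 1 − Σzᵢ/Kᵢ = -0.627, so a root lies in (0, 1).
Newton iteration, V/F⁰ = 0.5:
  V/F = 0.500: g = 0.0424, g' = -0.759 → V/F = 0.556
  V/F = 0.556: g = -0.0012, g' = -0.804 → V/F = 0.554
Converged at V/F = 0.554.
Compositions from xᵢ = zᵢ/(1+V/F(Kᵢ−1)), yᵢ = Kᵢxᵢ:
  1: x = 0.128, y = 0.310
  2: x = 0.226, y = 0.407
  3: x = 0.078, y = 0.136
  4: x = 0.568, y = 0.148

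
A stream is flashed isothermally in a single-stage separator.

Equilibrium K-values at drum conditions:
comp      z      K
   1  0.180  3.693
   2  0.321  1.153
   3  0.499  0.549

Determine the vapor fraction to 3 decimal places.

ψ = 0.411

Rachford–Rice: g(ψ) = Σ zᵢ(Kᵢ−1)/(1+ψ(Kᵢ−1)) = 0.
Feasibility: ΣzᵢKᵢ = 1.309, Σzᵢ/Kᵢ = 1.236 — both > 1, two phases present.
Iterate (Newton) starting at ψ = 0.62:
  ψ = 0.620: g = -0.0860, g' = -0.385 → ψ = 0.397
  ψ = 0.397: g = 0.0066, g' = -0.462 → ψ = 0.411
Converged at ψ = 0.411.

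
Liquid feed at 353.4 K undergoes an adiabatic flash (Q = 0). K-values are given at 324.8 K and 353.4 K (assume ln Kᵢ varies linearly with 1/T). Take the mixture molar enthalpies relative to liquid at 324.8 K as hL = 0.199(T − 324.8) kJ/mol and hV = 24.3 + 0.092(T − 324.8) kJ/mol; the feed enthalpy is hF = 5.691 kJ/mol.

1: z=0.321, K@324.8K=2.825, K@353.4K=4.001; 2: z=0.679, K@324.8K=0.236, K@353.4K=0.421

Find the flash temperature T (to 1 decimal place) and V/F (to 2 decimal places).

T = 335.5 K, V/F = 0.15

Adiabatic flash: solve Rachford–Rice at each trial T, then check hF = ψ·hV(T) + (1−ψ)·hL(T).
  T = 324.8 K: K = (2.825, 0.236), RR gives ψ = 0.048, H_out = 1.169 kJ/mol
  T = 353.4 K: K = (4.001, 0.421), RR gives ψ = 0.328, H_out = 12.661 kJ/mol
  T = 339.1 K: K = (3.387, 0.319), RR gives ψ = 0.187, H_out = 7.102 kJ/mol
  T = 332.0 K: K = (3.101, 0.276), RR gives ψ = 0.120, H_out = 4.256 kJ/mol
  T = 335.6 K: K = (3.244, 0.297), RR gives ψ = 0.154, H_out = 5.716 kJ/mol
  T = 333.8 K: K = (3.172, 0.286), RR gives ψ = 0.137, H_out = 4.991 kJ/mol
Linear interpolation between T = 333.8 (H_out = 4.991) and T = 335.6 (H_out = 5.716) on hF = 5.691 gives T ≈ 335.5 K, at which ψ = 0.15.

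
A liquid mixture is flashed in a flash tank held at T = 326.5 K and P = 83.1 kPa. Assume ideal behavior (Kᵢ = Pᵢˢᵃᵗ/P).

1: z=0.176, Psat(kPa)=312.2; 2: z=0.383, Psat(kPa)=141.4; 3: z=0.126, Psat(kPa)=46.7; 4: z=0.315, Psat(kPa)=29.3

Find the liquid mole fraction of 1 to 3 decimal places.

Raoult's law: Kᵢ = Pᵢˢᵃᵗ/P = Pᵢˢᵃᵗ/83.1.
  K_1 = 312.2/83.1 = 3.75692, K_2 = 141.4/83.1 = 1.70156, K_3 = 46.7/83.1 = 0.56197, K_4 = 29.3/83.1 = 0.35259
Rachford–Rice: g(ψ) = Σ zᵢ(Kᵢ−1)/(1+ψ(Kᵢ−1)) = 0.
Feasibility: ΣzᵢKᵢ = 1.495, Σzᵢ/Kᵢ = 1.390 — both > 1, two phases present.
Newton iteration, ψ⁰ = 0.5:
  ψ = 0.500: g = 0.0307, g' = -0.668 → ψ = 0.546
Converged at ψ = 0.546.
Compositions from xᵢ = zᵢ/(1+ψ(Kᵢ−1)), yᵢ = Kᵢxᵢ:
  1: x = 0.070, y = 0.264
  2: x = 0.277, y = 0.471
  3: x = 0.166, y = 0.093
  4: x = 0.487, y = 0.172

x_1 = 0.070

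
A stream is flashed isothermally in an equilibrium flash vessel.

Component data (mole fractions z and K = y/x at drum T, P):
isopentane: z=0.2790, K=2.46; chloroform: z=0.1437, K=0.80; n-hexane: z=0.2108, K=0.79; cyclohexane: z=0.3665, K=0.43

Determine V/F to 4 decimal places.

V/F = 0.2064

Rachford–Rice: g(V/F) = Σ zᵢ(Kᵢ−1)/(1+V/F(Kᵢ−1)) = 0.
g(0) = ΣzᵢKᵢ − 1 = 0.1254 and g(1) = 1 − Σzᵢ/Kᵢ = -0.4122, so a root lies in (0, 1).
Newton iteration, V/F⁰ = 0.59:
  V/F = 0.5900: g = -0.17904, g' = -0.4615 → V/F = 0.2020
  V/F = 0.2020: g = 0.00229, g' = -0.5231 → V/F = 0.2064
Converged at V/F = 0.2064.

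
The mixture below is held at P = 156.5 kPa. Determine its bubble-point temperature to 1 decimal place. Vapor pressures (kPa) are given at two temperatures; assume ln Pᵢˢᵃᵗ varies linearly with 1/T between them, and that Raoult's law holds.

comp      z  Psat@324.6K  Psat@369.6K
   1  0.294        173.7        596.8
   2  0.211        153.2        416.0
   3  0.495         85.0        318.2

Bubble-point temperature: ΣzᵢPᵢˢᵃᵗ(T) = P. Interpolate ln Pᵢˢᵃᵗ = aᵢ + bᵢ/T.
  T = 324.6 K: ΣzᵢPᵢˢᵃᵗ = 125.47 kPa
  T = 369.6 K: ΣzᵢPᵢˢᵃᵗ = 420.74 kPa
  T = 347.1 K: ΣzᵢPᵢˢᵃᵗ = 238.51 kPa
  T = 335.9 K: ΣzᵢPᵢˢᵃᵗ = 175.01 kPa
  T = 330.2 K: ΣzᵢPᵢˢᵃᵗ = 148.37 kPa
  T = 333.0 K: ΣzᵢPᵢˢᵃᵗ = 161.02 kPa
Interpolating between 330.2 K and 333.0 K gives T ≈ 332.0 K.

T = 332.0 K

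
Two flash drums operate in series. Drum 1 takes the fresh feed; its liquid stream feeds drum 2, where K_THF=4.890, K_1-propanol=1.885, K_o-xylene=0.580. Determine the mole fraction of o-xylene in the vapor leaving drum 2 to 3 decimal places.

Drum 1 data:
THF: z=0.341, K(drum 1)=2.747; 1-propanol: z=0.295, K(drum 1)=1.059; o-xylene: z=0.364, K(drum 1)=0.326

y_o-xylene (drum 2) = 0.455

Drum 1:
Newton–Raphson from ψ₁ = 0.5:
  ψ₁ = 0.500: g = -0.0352, g' = -0.674 → ψ₁ = 0.448
Converged at ψ₁ = 0.448.
Drum-1 compositions:
  THF: x = 0.191, y = 0.526
  1-propanol: x = 0.287, y = 0.304
  o-xylene: x = 0.521, y = 0.170
Drum-2 feed = drum-1 liquid: z₂ = (0.1914, 0.2874, 0.5212).
Drum 2:
Material balance + equilibrium reduce to Σ zᵢ(Kᵢ−1)/(1+ψ₂(Kᵢ−1)) = 0.
Feasibility: ΣzᵢKᵢ = 1.780, Σzᵢ/Kᵢ = 1.090 — both > 1, two phases present.
Newton–Raphson from ψ₂ = 0.61:
  ψ₂ = 0.610: g = 0.0916, g' = -0.516 → ψ₂ = 0.788
  ψ₂ = 0.788: g = 0.0060, g' = -0.459 → ψ₂ = 0.801
Converged at ψ₂ = 0.801.
  THF: x = 0.047, y = 0.227
  1-propanol: x = 0.168, y = 0.317
  o-xylene: x = 0.785, y = 0.455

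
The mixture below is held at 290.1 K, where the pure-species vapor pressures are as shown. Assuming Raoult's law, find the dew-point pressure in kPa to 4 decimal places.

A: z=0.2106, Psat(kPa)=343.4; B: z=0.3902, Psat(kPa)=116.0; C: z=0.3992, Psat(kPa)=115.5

Pdew = 134.5289 kPa

At the dew point ψ → 1, so Σzᵢ/Kᵢ = 1 with Kᵢ = Pᵢˢᵃᵗ/P ⇒ 1/P = Σzᵢ/Pᵢˢᵃᵗ.
1/P = 0.2106/343.4 + 0.3902/116.0 + 0.3992/115.5 = 0.0074333 ⇒ P = 134.5289 kPa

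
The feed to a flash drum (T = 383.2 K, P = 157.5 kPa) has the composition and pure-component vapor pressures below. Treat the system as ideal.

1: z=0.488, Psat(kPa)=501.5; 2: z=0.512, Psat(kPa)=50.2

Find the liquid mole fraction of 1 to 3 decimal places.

Raoult's law: Kᵢ = Pᵢˢᵃᵗ/P = Pᵢˢᵃᵗ/157.5.
  K_1 = 501.5/157.5 = 3.18413, K_2 = 50.2/157.5 = 0.31873
Rachford–Rice: g(V/F) = Σ zᵢ(Kᵢ−1)/(1+V/F(Kᵢ−1)) = 0.
Feasibility: ΣzᵢKᵢ = 1.717, Σzᵢ/Kᵢ = 1.760 — both > 1, two phases present.
Binary case is linear: z₁(K₁−1)(1+V/F(K₂−1)) + z₂(K₂−1)(1+V/F(K₁−1)) = 0
⇒ V/F = [z₁(K₁−1)+z₂(K₂−1)] / [−(K₁−1)(K₂−1)] = 0.7170/1.4880 = 0.482
Compositions from xᵢ = zᵢ/(1+V/F(Kᵢ−1)), yᵢ = Kᵢxᵢ:
  1: x = 0.238, y = 0.757
  2: x = 0.762, y = 0.243

x_1 = 0.238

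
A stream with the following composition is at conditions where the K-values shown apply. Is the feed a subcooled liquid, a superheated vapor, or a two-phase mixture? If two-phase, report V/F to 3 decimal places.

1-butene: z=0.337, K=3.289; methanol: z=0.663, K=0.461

ΣzᵢKᵢ = 1.414; Σzᵢ/Kᵢ = 1.541.
Both exceed 1, so a two-phase solution exists.
Binary case is linear: z₁(K₁−1)(1+ψ(K₂−1)) + z₂(K₂−1)(1+ψ(K₁−1)) = 0
⇒ ψ = [z₁(K₁−1)+z₂(K₂−1)] / [−(K₁−1)(K₂−1)] = 0.4140/1.2338 = 0.336

two-phase, V/F = 0.336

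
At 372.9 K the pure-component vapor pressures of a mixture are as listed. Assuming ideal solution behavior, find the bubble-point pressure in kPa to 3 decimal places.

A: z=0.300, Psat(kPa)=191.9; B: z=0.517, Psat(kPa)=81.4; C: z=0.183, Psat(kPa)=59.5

At the bubble point ψ → 0, so ΣzᵢKᵢ = 1 with Kᵢ = Pᵢˢᵃᵗ/P ⇒ P = ΣzᵢPᵢˢᵃᵗ.
P = 0.300·191.9 + 0.517·81.4 + 0.183·59.5 = 110.542 kPa

Pbub = 110.542 kPa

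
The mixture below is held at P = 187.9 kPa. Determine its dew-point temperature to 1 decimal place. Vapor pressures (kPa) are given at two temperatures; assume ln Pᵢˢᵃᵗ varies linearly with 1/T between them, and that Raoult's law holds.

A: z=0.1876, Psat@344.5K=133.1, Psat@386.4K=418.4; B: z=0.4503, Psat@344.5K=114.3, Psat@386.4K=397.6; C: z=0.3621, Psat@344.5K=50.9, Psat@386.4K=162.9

T = 373.5 K

Dew-point temperature: Σzᵢ·P/Pᵢˢᵃᵗ(T) = 1. Interpolate ln Pᵢˢᵃᵗ = aᵢ + bᵢ/T.
  T = 344.5 K: ΣzᵢP/Pᵢˢᵃᵗ = 2.3418
  T = 386.4 K: ΣzᵢP/Pᵢˢᵃᵗ = 0.7147
  T = 365.4 K: ΣzᵢP/Pᵢˢᵃᵗ = 1.2520
  T = 375.9 K: ΣzᵢP/Pᵢˢᵃᵗ = 0.9385
  T = 370.6 K: ΣzᵢP/Pᵢˢᵃᵗ = 1.0832
  T = 373.2 K: ΣzᵢP/Pᵢˢᵃᵗ = 1.0091
Interpolating between 373.2 K and 375.9 K gives T ≈ 373.5 K.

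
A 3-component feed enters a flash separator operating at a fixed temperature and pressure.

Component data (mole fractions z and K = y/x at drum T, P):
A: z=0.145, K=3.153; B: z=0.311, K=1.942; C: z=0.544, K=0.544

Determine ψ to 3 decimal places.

ψ = 0.560

Let ψ = V/F and solve Σ zᵢ(Kᵢ−1)/(1+ψ(Kᵢ−1)) = 0.
Feasibility: ΣzᵢKᵢ = 1.357, Σzᵢ/Kᵢ = 1.206 — both > 1, two phases present.
Iterate (Newton) starting at ψ = 0.5:
  ψ = 0.500: g = 0.0282, g' = -0.473 → ψ = 0.560
Converged at ψ = 0.560.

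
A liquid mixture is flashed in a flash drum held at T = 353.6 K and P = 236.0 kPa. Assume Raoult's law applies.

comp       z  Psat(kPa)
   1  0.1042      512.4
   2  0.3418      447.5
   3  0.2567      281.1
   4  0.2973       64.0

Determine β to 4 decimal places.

Raoult's law: Kᵢ = Pᵢˢᵃᵗ/P = Pᵢˢᵃᵗ/236.0.
  K_1 = 512.4/236.0 = 2.171186, K_2 = 447.5/236.0 = 1.896186, K_3 = 281.1/236.0 = 1.191102, K_4 = 64.0/236.0 = 0.271186
Material balance + equilibrium reduce to Σ zᵢ(Kᵢ−1)/(1+β(Kᵢ−1)) = 0.
Feasibility: ΣzᵢKᵢ = 1.2607, Σzᵢ/Kᵢ = 1.5401 — both > 1, two phases present.
Newton–Raphson from β = 0.5:
  β = 0.5000: g = -0.00763, g' = -0.5865 → β = 0.4870
  β = 0.4870: g = -0.00005, g' = -0.5783 → β = 0.4869
Converged at β = 0.4869.

β = 0.4869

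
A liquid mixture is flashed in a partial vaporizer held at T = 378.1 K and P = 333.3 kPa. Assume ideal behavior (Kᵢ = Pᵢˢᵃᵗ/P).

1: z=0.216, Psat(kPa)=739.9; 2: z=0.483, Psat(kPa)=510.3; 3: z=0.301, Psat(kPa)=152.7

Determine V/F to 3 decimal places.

Raoult's law: Kᵢ = Pᵢˢᵃᵗ/P = Pᵢˢᵃᵗ/333.3.
  K_1 = 739.9/333.3 = 2.21992, K_2 = 510.3/333.3 = 1.53105, K_3 = 152.7/333.3 = 0.45815
Material balance + equilibrium reduce to Σ zᵢ(Kᵢ−1)/(1+V/F(Kᵢ−1)) = 0.
Check two-phase: ΣzᵢKᵢ = 1.357 > 1 and Σzᵢ/Kᵢ = 1.070 > 1, so g(0) = 0.357 > 0 and g(1) = -0.070 < 0.
Iterate (Newton) starting at V/F = 0.67:
  V/F = 0.670: g = 0.0781, g' = -0.389 → V/F = 0.871
  V/F = 0.871: g = -0.0056, g' = -0.456 → V/F = 0.858
Converged at V/F = 0.858.

V/F = 0.858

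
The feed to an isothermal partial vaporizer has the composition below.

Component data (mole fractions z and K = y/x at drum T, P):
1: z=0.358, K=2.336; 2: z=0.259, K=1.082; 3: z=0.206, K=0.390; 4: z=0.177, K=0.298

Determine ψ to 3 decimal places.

Rachford–Rice: g(ψ) = Σ zᵢ(Kᵢ−1)/(1+ψ(Kᵢ−1)) = 0.
Feasibility: ΣzᵢKᵢ = 1.250, Σzᵢ/Kᵢ = 1.515 — both > 1, two phases present.
Iterate (Newton) starting at ψ = 0.5:
  ψ = 0.500: g = -0.0651, g' = -0.597 → ψ = 0.391
  ψ = 0.391: g = -0.0015, g' = -0.575 → ψ = 0.388
Converged at ψ = 0.388.

ψ = 0.388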